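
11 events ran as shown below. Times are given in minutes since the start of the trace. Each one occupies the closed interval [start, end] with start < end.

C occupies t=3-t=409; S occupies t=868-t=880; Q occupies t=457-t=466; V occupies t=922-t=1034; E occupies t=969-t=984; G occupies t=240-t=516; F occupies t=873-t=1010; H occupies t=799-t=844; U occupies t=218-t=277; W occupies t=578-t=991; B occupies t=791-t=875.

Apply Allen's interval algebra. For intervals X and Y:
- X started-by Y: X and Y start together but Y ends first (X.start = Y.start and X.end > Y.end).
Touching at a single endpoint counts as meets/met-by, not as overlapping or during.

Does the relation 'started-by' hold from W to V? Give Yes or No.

W = [t=578, t=991], V = [t=922, t=1034].
Actual relation of W to V: overlaps.
Asked whether 'started-by' holds → No.

No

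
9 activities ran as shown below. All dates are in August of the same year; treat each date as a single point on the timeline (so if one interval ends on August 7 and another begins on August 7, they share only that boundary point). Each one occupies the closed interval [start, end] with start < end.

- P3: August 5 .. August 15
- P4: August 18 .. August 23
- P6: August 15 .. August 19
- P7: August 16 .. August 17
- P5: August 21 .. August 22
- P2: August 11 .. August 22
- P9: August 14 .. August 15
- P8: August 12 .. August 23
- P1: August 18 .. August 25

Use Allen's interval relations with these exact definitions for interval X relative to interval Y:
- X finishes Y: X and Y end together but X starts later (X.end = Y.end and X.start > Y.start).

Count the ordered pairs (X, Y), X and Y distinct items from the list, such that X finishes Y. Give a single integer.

3

Checking all 72 ordered pairs for relation 'finishes'; matching pairs in alphabetical order:
(P4, P8): P4 finishes P8 ✓
(P5, P2): P5 finishes P2 ✓
(P9, P3): P9 finishes P3 ✓
Count: 3.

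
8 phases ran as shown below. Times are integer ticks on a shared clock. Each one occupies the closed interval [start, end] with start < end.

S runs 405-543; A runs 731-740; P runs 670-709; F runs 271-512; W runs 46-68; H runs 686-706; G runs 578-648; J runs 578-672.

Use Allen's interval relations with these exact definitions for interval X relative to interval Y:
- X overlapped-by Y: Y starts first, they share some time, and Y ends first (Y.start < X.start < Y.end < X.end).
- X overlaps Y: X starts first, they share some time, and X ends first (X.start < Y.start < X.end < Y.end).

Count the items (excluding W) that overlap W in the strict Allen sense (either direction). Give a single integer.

Target W = [46, 68].
A [731, 740] → after → no.
F [271, 512] → after → no.
G [578, 648] → after → no.
H [686, 706] → after → no.
J [578, 672] → after → no.
P [670, 709] → after → no.
S [405, 543] → after → no.
Total: 0.

0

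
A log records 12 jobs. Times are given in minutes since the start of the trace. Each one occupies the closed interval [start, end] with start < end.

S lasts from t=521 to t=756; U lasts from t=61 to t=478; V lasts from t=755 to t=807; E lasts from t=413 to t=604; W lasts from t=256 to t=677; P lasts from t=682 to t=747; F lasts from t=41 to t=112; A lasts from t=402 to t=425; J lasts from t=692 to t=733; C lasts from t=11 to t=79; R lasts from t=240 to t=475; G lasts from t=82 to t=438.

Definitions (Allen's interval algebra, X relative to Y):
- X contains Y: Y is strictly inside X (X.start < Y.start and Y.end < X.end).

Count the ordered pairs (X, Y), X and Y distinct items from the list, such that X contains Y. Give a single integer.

Checking all 132 ordered pairs for relation 'contains'; matching pairs in alphabetical order:
(G, A): G contains A ✓
(P, J): P contains J ✓
(R, A): R contains A ✓
(S, J): S contains J ✓
(S, P): S contains P ✓
(U, A): U contains A ✓
(U, G): U contains G ✓
(U, R): U contains R ✓
(W, A): W contains A ✓
(W, E): W contains E ✓
Count: 10.

10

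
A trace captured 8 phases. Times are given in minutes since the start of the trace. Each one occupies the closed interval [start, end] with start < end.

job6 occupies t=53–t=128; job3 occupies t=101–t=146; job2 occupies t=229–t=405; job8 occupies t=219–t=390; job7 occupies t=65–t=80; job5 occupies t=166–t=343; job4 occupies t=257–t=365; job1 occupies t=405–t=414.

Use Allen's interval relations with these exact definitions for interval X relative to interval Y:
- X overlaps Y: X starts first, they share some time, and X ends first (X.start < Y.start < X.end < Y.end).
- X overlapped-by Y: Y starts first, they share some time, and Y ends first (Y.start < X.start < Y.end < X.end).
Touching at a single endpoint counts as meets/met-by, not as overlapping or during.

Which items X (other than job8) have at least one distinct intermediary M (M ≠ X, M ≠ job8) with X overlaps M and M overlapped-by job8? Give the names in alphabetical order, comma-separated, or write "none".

Target job8 = [t=219, t=390].
Intermediaries M with M overlapped-by job8: job2.
Via job2 — items with X overlaps job2: job5.
Union: job5.

job5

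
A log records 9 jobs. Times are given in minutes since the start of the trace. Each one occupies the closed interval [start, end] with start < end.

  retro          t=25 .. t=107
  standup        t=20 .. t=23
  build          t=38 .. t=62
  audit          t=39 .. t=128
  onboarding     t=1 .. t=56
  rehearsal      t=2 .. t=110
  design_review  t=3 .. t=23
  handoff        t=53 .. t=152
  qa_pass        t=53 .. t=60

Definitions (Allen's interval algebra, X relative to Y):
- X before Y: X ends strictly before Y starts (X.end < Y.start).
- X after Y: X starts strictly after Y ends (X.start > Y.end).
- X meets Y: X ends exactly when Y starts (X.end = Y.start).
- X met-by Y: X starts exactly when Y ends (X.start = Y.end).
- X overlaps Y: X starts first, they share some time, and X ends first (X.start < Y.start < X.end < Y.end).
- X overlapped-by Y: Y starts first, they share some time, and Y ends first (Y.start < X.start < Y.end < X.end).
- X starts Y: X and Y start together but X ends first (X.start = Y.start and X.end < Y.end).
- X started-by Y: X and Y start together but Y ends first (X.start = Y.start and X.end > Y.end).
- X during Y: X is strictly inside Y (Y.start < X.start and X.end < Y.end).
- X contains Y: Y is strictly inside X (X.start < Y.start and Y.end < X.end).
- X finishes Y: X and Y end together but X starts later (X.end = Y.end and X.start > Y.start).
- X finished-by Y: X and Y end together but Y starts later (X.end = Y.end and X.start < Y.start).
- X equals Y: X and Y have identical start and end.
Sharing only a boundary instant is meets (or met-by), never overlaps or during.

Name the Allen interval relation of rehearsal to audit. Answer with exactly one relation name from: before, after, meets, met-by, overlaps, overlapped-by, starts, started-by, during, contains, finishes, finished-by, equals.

rehearsal = [t=2, t=110]; audit = [t=39, t=128].
Compare endpoints: rehearsal.start < audit.start, rehearsal.start < audit.end, rehearsal.end > audit.start, rehearsal.end < audit.end.
That pattern is 'overlaps'.

overlaps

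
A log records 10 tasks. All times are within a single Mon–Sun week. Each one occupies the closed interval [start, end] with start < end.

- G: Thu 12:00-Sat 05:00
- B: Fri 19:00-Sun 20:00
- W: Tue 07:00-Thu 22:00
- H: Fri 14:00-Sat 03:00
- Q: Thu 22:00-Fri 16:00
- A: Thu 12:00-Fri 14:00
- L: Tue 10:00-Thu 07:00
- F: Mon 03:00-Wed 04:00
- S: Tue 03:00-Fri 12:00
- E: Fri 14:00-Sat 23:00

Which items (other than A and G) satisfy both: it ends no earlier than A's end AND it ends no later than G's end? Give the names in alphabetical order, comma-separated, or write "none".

H, Q

Conditions: its end is no earlier than A's end (X.end >= Fri 14:00) AND its end is no later than G's end (X.end <= Sat 05:00).
B: end Sun 20:00 >= Fri 14:00? ✓; end Sun 20:00 <= Sat 05:00? ✗ → no.
E: end Sat 23:00 >= Fri 14:00? ✓; end Sat 23:00 <= Sat 05:00? ✗ → no.
F: end Wed 04:00 >= Fri 14:00? ✗; end Wed 04:00 <= Sat 05:00? ✓ → no.
H: end Sat 03:00 >= Fri 14:00? ✓; end Sat 03:00 <= Sat 05:00? ✓ → yes.
L: end Thu 07:00 >= Fri 14:00? ✗; end Thu 07:00 <= Sat 05:00? ✓ → no.
Q: end Fri 16:00 >= Fri 14:00? ✓; end Fri 16:00 <= Sat 05:00? ✓ → yes.
S: end Fri 12:00 >= Fri 14:00? ✗; end Fri 12:00 <= Sat 05:00? ✓ → no.
W: end Thu 22:00 >= Fri 14:00? ✗; end Thu 22:00 <= Sat 05:00? ✓ → no.
Result: H, Q.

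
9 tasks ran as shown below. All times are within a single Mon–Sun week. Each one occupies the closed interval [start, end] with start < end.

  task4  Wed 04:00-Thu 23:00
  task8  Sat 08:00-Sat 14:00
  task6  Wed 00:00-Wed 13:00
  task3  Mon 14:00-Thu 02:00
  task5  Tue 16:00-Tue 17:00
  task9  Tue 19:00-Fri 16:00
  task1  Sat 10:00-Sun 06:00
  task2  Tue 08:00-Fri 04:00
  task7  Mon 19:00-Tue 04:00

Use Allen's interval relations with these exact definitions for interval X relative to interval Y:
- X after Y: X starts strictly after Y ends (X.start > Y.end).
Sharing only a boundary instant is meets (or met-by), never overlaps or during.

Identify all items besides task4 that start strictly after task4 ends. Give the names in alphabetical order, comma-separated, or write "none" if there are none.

task1, task8

Target task4 = [Wed 04:00, Thu 23:00].
task1 [Sat 10:00, Sun 06:00] → after → yes.
task2 [Tue 08:00, Fri 04:00] → contains → no.
task3 [Mon 14:00, Thu 02:00] → overlaps → no.
task5 [Tue 16:00, Tue 17:00] → before → no.
task6 [Wed 00:00, Wed 13:00] → overlaps → no.
task7 [Mon 19:00, Tue 04:00] → before → no.
task8 [Sat 08:00, Sat 14:00] → after → yes.
task9 [Tue 19:00, Fri 16:00] → contains → no.
Result: task1, task8.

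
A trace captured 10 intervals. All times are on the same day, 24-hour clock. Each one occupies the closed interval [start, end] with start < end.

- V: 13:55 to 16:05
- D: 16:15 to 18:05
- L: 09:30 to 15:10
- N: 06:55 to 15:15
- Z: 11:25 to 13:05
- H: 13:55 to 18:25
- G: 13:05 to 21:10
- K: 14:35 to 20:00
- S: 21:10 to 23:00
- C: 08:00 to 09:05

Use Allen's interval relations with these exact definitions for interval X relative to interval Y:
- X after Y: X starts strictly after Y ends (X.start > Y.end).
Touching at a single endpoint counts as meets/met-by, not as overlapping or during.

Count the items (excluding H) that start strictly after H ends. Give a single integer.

1

Target H = [13:55, 18:25].
C [08:00, 09:05] → before → no.
D [16:15, 18:05] → during → no.
G [13:05, 21:10] → contains → no.
K [14:35, 20:00] → overlapped-by → no.
L [09:30, 15:10] → overlaps → no.
N [06:55, 15:15] → overlaps → no.
S [21:10, 23:00] → after → counts.
V [13:55, 16:05] → starts → no.
Z [11:25, 13:05] → before → no.
Total: 1.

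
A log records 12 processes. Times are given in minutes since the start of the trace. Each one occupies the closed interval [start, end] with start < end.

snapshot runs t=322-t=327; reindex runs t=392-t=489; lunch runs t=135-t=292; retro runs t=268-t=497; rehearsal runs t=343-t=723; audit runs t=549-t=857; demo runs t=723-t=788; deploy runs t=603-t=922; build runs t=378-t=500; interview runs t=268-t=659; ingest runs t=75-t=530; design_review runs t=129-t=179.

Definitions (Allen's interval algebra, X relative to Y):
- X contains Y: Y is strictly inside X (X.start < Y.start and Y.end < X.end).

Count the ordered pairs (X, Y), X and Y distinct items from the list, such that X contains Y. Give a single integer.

16

Checking all 132 ordered pairs for relation 'contains'; matching pairs in alphabetical order:
(audit, demo): audit contains demo ✓
(build, reindex): build contains reindex ✓
(deploy, demo): deploy contains demo ✓
(ingest, build): ingest contains build ✓
(ingest, design_review): ingest contains design_review ✓
(ingest, lunch): ingest contains lunch ✓
(ingest, reindex): ingest contains reindex ✓
(ingest, retro): ingest contains retro ✓
(ingest, snapshot): ingest contains snapshot ✓
(interview, build): interview contains build ✓
(interview, reindex): interview contains reindex ✓
(interview, snapshot): interview contains snapshot ✓
(rehearsal, build): rehearsal contains build ✓
(rehearsal, reindex): rehearsal contains reindex ✓
(retro, reindex): retro contains reindex ✓
(retro, snapshot): retro contains snapshot ✓
Count: 16.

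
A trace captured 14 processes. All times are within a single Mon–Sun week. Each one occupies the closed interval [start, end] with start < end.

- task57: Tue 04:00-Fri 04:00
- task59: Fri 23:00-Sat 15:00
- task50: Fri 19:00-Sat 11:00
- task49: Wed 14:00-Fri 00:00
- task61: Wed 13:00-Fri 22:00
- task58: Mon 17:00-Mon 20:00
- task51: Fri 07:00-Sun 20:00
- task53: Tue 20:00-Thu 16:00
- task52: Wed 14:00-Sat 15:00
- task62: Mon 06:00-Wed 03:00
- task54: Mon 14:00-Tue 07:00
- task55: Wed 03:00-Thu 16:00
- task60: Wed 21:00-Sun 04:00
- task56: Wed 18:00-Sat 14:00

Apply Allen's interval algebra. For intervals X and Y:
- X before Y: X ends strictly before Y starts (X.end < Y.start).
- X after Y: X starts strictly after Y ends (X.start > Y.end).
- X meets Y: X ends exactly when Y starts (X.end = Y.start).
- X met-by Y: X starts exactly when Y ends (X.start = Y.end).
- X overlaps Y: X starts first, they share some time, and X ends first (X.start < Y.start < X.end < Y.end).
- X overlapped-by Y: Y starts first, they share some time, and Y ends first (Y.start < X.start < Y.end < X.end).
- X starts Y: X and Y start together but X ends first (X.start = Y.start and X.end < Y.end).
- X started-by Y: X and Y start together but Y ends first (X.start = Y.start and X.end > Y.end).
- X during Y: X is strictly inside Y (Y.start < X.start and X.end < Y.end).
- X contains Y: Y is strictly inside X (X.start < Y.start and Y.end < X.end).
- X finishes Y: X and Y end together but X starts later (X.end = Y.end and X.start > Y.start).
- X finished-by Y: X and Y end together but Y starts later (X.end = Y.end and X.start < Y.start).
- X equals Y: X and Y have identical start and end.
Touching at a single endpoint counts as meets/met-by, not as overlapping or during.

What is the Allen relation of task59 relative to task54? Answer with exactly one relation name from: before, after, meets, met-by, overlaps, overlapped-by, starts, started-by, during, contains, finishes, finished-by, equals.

task59 = [Fri 23:00, Sat 15:00]; task54 = [Mon 14:00, Tue 07:00].
Compare endpoints: task59.start > task54.start, task59.start > task54.end, task59.end > task54.start, task59.end > task54.end.
That pattern is 'after'.

after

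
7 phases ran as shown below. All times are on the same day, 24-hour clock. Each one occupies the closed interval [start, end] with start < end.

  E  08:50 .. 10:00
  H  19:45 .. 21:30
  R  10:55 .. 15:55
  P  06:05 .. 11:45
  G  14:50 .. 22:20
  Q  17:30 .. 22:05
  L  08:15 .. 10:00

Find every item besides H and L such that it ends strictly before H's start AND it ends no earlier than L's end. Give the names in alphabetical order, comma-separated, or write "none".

E, P, R

Conditions: its end is strictly before H's start (X.end < 19:45) AND its end is no earlier than L's end (X.end >= 10:00).
E: end 10:00 < 19:45? ✓; end 10:00 >= 10:00? ✓ → yes.
G: end 22:20 < 19:45? ✗; end 22:20 >= 10:00? ✓ → no.
P: end 11:45 < 19:45? ✓; end 11:45 >= 10:00? ✓ → yes.
Q: end 22:05 < 19:45? ✗; end 22:05 >= 10:00? ✓ → no.
R: end 15:55 < 19:45? ✓; end 15:55 >= 10:00? ✓ → yes.
Result: E, P, R.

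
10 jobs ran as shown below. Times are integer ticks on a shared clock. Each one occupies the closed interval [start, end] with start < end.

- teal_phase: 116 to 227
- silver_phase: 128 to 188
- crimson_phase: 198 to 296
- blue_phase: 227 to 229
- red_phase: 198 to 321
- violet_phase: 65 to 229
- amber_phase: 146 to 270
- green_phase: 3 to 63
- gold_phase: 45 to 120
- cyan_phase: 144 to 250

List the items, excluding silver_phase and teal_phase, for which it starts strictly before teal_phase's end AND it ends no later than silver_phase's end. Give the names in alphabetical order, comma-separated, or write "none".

gold_phase, green_phase

Conditions: its start is strictly before teal_phase's end (X.start < 227) AND its end is no later than silver_phase's end (X.end <= 188).
amber_phase: start 146 < 227? ✓; end 270 <= 188? ✗ → no.
blue_phase: start 227 < 227? ✗; end 229 <= 188? ✗ → no.
crimson_phase: start 198 < 227? ✓; end 296 <= 188? ✗ → no.
cyan_phase: start 144 < 227? ✓; end 250 <= 188? ✗ → no.
gold_phase: start 45 < 227? ✓; end 120 <= 188? ✓ → yes.
green_phase: start 3 < 227? ✓; end 63 <= 188? ✓ → yes.
red_phase: start 198 < 227? ✓; end 321 <= 188? ✗ → no.
violet_phase: start 65 < 227? ✓; end 229 <= 188? ✗ → no.
Result: gold_phase, green_phase.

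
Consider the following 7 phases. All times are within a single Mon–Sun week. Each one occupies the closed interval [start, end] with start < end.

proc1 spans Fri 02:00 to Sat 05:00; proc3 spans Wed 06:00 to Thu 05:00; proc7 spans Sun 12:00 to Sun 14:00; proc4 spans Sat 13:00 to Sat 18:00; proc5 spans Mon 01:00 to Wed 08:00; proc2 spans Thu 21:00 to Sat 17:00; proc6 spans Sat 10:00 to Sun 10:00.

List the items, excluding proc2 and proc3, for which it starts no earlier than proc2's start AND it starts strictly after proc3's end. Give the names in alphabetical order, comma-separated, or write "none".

proc1, proc4, proc6, proc7

Conditions: its start is no earlier than proc2's start (X.start >= Thu 21:00) AND its start is strictly after proc3's end (X.start > Thu 05:00).
proc1: start Fri 02:00 >= Thu 21:00? ✓; start Fri 02:00 > Thu 05:00? ✓ → yes.
proc4: start Sat 13:00 >= Thu 21:00? ✓; start Sat 13:00 > Thu 05:00? ✓ → yes.
proc5: start Mon 01:00 >= Thu 21:00? ✗; start Mon 01:00 > Thu 05:00? ✗ → no.
proc6: start Sat 10:00 >= Thu 21:00? ✓; start Sat 10:00 > Thu 05:00? ✓ → yes.
proc7: start Sun 12:00 >= Thu 21:00? ✓; start Sun 12:00 > Thu 05:00? ✓ → yes.
Result: proc1, proc4, proc6, proc7.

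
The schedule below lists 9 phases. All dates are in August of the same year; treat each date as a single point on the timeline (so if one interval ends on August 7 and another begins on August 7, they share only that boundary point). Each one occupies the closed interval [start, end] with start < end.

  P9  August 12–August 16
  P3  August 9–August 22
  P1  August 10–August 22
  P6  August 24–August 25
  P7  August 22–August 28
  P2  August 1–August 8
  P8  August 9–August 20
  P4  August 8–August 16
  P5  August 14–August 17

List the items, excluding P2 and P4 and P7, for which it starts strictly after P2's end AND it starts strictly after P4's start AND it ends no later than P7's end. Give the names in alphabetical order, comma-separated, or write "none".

Conditions: its start is strictly after P2's end (X.start > August 8) AND its start is strictly after P4's start (X.start > August 8) AND its end is no later than P7's end (X.end <= August 28).
P1: start August 10 > August 8? ✓; start August 10 > August 8? ✓; end August 22 <= August 28? ✓ → yes.
P3: start August 9 > August 8? ✓; start August 9 > August 8? ✓; end August 22 <= August 28? ✓ → yes.
P5: start August 14 > August 8? ✓; start August 14 > August 8? ✓; end August 17 <= August 28? ✓ → yes.
P6: start August 24 > August 8? ✓; start August 24 > August 8? ✓; end August 25 <= August 28? ✓ → yes.
P8: start August 9 > August 8? ✓; start August 9 > August 8? ✓; end August 20 <= August 28? ✓ → yes.
P9: start August 12 > August 8? ✓; start August 12 > August 8? ✓; end August 16 <= August 28? ✓ → yes.
Result: P1, P3, P5, P6, P8, P9.

P1, P3, P5, P6, P8, P9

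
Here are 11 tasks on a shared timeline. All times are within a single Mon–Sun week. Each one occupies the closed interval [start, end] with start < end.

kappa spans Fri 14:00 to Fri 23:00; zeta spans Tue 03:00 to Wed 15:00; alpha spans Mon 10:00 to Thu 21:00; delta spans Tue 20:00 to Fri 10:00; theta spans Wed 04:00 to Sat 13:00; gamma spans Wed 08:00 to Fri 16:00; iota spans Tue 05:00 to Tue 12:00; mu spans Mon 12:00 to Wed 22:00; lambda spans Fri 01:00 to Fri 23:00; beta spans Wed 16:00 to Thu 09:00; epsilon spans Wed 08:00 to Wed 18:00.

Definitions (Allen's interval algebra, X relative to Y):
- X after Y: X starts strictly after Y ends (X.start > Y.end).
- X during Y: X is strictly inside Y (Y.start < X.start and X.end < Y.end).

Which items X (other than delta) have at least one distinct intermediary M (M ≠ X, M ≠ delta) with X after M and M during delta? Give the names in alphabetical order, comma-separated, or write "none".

kappa, lambda

Target delta = [Tue 20:00, Fri 10:00].
Intermediaries M with M during delta: beta, epsilon.
Via beta — items with X after beta: kappa, lambda.
Via epsilon — items with X after epsilon: kappa, lambda.
Union: kappa, lambda.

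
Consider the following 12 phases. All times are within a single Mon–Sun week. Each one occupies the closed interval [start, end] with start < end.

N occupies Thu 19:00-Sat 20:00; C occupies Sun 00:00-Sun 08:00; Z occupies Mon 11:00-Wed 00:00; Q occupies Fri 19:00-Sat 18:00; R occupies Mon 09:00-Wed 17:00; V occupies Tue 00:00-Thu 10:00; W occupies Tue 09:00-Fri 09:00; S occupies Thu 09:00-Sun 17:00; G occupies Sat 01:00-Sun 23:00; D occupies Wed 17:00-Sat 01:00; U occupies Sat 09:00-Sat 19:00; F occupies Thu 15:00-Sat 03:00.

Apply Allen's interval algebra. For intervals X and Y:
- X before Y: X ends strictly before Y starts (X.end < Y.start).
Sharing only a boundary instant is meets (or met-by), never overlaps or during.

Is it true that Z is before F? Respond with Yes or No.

Z = [Mon 11:00, Wed 00:00], F = [Thu 15:00, Sat 03:00].
Actual relation of Z to F: before.
Asked whether 'before' holds → Yes.

Yes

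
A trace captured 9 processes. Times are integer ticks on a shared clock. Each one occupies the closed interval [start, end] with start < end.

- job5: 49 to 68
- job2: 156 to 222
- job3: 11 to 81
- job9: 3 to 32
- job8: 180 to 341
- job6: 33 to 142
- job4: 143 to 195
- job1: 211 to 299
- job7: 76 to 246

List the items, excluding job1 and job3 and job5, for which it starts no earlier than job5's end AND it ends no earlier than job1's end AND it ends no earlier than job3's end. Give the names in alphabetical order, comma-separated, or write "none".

Conditions: its start is no earlier than job5's end (X.start >= 68) AND its end is no earlier than job1's end (X.end >= 299) AND its end is no earlier than job3's end (X.end >= 81).
job2: start 156 >= 68? ✓; end 222 >= 299? ✗; end 222 >= 81? ✓ → no.
job4: start 143 >= 68? ✓; end 195 >= 299? ✗; end 195 >= 81? ✓ → no.
job6: start 33 >= 68? ✗; end 142 >= 299? ✗; end 142 >= 81? ✓ → no.
job7: start 76 >= 68? ✓; end 246 >= 299? ✗; end 246 >= 81? ✓ → no.
job8: start 180 >= 68? ✓; end 341 >= 299? ✓; end 341 >= 81? ✓ → yes.
job9: start 3 >= 68? ✗; end 32 >= 299? ✗; end 32 >= 81? ✗ → no.
Result: job8.

job8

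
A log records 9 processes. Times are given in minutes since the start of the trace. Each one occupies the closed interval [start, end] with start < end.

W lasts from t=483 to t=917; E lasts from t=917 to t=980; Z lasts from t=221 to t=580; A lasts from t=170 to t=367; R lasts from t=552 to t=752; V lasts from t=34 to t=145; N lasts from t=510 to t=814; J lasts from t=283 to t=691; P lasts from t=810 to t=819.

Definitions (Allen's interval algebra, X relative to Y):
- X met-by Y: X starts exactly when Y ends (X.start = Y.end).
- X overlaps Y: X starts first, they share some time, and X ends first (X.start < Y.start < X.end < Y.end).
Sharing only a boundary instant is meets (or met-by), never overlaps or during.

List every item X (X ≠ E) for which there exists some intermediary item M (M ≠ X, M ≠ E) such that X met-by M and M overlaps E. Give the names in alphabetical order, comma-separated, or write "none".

Target E = [t=917, t=980].
Intermediaries M with M overlaps E: none.
Union: none.

none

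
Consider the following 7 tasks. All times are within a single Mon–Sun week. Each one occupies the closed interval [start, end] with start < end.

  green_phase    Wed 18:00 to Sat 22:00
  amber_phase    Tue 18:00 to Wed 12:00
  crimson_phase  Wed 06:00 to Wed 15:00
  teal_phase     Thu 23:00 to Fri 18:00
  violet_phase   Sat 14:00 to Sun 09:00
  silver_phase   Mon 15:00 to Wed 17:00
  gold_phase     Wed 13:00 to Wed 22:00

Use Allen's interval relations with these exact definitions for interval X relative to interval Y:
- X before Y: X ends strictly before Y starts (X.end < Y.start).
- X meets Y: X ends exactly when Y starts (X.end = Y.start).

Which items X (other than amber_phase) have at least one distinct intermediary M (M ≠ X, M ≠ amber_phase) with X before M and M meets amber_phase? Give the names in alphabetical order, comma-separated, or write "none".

Target amber_phase = [Tue 18:00, Wed 12:00].
Intermediaries M with M meets amber_phase: none.
Union: none.

none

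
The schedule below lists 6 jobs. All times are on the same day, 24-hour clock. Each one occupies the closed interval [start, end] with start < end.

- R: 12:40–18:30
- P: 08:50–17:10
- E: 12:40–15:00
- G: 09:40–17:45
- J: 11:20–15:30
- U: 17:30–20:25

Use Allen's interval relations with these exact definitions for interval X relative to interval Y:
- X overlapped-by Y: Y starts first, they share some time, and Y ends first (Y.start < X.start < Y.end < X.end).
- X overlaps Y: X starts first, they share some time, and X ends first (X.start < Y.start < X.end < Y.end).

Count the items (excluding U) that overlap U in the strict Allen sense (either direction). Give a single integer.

2

Target U = [17:30, 20:25].
E [12:40, 15:00] → before → no.
G [09:40, 17:45] → overlaps → counts.
J [11:20, 15:30] → before → no.
P [08:50, 17:10] → before → no.
R [12:40, 18:30] → overlaps → counts.
Total: 2.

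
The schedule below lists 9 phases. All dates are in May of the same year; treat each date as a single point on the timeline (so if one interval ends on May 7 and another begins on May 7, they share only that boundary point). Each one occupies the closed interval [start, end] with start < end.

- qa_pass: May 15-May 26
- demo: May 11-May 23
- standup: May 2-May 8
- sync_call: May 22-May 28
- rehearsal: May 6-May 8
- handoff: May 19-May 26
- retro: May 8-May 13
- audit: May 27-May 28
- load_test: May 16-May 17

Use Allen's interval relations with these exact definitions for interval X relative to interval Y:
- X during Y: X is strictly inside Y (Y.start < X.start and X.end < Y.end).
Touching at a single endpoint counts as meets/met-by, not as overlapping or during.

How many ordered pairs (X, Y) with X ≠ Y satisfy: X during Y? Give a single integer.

Checking all 72 ordered pairs for relation 'during'; matching pairs in alphabetical order:
(load_test, demo): load_test during demo ✓
(load_test, qa_pass): load_test during qa_pass ✓
Count: 2.

2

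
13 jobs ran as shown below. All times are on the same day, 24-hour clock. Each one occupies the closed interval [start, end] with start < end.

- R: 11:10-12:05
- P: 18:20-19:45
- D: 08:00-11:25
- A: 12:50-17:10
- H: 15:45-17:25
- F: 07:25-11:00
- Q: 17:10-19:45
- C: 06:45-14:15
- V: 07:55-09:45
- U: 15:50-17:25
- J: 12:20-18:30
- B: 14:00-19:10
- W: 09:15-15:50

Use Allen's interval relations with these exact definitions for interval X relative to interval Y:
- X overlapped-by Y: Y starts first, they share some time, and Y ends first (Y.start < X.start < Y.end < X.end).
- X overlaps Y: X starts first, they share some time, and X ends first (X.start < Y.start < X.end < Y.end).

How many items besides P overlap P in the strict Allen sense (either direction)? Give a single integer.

2

Target P = [18:20, 19:45].
A [12:50, 17:10] → before → no.
B [14:00, 19:10] → overlaps → counts.
C [06:45, 14:15] → before → no.
D [08:00, 11:25] → before → no.
F [07:25, 11:00] → before → no.
H [15:45, 17:25] → before → no.
J [12:20, 18:30] → overlaps → counts.
Q [17:10, 19:45] → finished-by → no.
R [11:10, 12:05] → before → no.
U [15:50, 17:25] → before → no.
V [07:55, 09:45] → before → no.
W [09:15, 15:50] → before → no.
Total: 2.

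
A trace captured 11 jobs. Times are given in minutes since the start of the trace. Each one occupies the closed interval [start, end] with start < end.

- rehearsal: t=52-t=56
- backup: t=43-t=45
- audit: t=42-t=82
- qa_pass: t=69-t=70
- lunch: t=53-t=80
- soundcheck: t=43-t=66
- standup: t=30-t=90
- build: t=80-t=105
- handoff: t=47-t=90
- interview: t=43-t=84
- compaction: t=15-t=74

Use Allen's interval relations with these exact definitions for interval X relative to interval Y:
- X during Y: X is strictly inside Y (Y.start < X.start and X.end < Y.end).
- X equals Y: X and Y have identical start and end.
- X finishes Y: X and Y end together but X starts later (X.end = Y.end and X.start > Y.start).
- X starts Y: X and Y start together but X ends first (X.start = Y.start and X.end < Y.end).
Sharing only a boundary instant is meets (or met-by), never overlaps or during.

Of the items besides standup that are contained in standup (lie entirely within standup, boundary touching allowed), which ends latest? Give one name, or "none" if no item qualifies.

handoff

Target standup = [t=30, t=90].
audit [t=42, t=82] → during → candidate.
backup [t=43, t=45] → during → candidate.
build [t=80, t=105] → overlapped-by → excluded.
compaction [t=15, t=74] → overlaps → excluded.
handoff [t=47, t=90] → finishes → candidate.
interview [t=43, t=84] → during → candidate.
lunch [t=53, t=80] → during → candidate.
qa_pass [t=69, t=70] → during → candidate.
rehearsal [t=52, t=56] → during → candidate.
soundcheck [t=43, t=66] → during → candidate.
Among candidates, latest end is t=90 → handoff.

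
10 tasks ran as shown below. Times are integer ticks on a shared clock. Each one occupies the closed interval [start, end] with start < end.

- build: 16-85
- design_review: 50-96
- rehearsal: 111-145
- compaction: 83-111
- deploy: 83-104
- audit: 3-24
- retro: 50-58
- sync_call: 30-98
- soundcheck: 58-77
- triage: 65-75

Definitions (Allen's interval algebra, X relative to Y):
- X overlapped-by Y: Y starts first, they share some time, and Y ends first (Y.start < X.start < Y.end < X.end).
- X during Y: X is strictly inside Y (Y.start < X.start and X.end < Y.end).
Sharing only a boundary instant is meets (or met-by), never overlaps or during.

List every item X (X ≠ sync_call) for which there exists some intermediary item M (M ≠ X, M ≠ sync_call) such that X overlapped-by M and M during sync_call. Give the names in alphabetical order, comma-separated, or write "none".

Target sync_call = [30, 98].
Intermediaries M with M during sync_call: design_review, retro, soundcheck, triage.
Via design_review — items with X overlapped-by design_review: compaction, deploy.
Via retro — items with X overlapped-by retro: none.
Via soundcheck — items with X overlapped-by soundcheck: none.
Via triage — items with X overlapped-by triage: none.
Union: compaction, deploy.

compaction, deploy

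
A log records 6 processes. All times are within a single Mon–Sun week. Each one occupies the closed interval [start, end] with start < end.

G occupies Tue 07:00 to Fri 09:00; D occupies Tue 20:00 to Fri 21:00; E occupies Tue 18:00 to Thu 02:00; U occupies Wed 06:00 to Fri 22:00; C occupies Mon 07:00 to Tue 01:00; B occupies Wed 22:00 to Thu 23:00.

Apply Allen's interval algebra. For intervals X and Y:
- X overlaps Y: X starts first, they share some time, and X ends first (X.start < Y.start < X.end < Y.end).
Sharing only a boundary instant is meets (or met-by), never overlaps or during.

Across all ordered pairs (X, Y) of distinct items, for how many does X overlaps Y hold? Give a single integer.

Checking all 30 ordered pairs for relation 'overlaps'; matching pairs in alphabetical order:
(D, U): D overlaps U ✓
(E, B): E overlaps B ✓
(E, D): E overlaps D ✓
(E, U): E overlaps U ✓
(G, D): G overlaps D ✓
(G, U): G overlaps U ✓
Count: 6.

6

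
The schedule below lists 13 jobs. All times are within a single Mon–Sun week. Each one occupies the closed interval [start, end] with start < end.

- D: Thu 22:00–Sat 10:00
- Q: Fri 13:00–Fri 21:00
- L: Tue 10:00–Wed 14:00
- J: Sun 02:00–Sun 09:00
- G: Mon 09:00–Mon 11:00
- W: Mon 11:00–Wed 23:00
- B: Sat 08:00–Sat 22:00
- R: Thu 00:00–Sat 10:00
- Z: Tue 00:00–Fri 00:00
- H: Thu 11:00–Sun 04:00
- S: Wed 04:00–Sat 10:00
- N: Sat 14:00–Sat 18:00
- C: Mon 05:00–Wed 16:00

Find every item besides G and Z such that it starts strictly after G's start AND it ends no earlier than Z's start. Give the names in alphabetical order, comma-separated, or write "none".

Conditions: its start is strictly after G's start (X.start > Mon 09:00) AND its end is no earlier than Z's start (X.end >= Tue 00:00).
B: start Sat 08:00 > Mon 09:00? ✓; end Sat 22:00 >= Tue 00:00? ✓ → yes.
C: start Mon 05:00 > Mon 09:00? ✗; end Wed 16:00 >= Tue 00:00? ✓ → no.
D: start Thu 22:00 > Mon 09:00? ✓; end Sat 10:00 >= Tue 00:00? ✓ → yes.
H: start Thu 11:00 > Mon 09:00? ✓; end Sun 04:00 >= Tue 00:00? ✓ → yes.
J: start Sun 02:00 > Mon 09:00? ✓; end Sun 09:00 >= Tue 00:00? ✓ → yes.
L: start Tue 10:00 > Mon 09:00? ✓; end Wed 14:00 >= Tue 00:00? ✓ → yes.
N: start Sat 14:00 > Mon 09:00? ✓; end Sat 18:00 >= Tue 00:00? ✓ → yes.
Q: start Fri 13:00 > Mon 09:00? ✓; end Fri 21:00 >= Tue 00:00? ✓ → yes.
R: start Thu 00:00 > Mon 09:00? ✓; end Sat 10:00 >= Tue 00:00? ✓ → yes.
S: start Wed 04:00 > Mon 09:00? ✓; end Sat 10:00 >= Tue 00:00? ✓ → yes.
W: start Mon 11:00 > Mon 09:00? ✓; end Wed 23:00 >= Tue 00:00? ✓ → yes.
Result: B, D, H, J, L, N, Q, R, S, W.

B, D, H, J, L, N, Q, R, S, W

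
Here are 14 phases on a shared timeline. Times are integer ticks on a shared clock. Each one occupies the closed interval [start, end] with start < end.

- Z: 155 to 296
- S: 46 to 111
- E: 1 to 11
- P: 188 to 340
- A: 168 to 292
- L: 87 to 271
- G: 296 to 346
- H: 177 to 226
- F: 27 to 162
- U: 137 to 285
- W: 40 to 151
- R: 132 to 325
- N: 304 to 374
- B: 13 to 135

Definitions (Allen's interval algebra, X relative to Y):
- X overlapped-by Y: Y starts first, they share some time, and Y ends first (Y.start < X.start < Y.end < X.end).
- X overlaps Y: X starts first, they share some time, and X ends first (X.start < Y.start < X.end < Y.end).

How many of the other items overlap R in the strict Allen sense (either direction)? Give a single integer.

Target R = [132, 325].
A [168, 292] → during → no.
B [13, 135] → overlaps → counts.
E [1, 11] → before → no.
F [27, 162] → overlaps → counts.
G [296, 346] → overlapped-by → counts.
H [177, 226] → during → no.
L [87, 271] → overlaps → counts.
N [304, 374] → overlapped-by → counts.
P [188, 340] → overlapped-by → counts.
S [46, 111] → before → no.
U [137, 285] → during → no.
W [40, 151] → overlaps → counts.
Z [155, 296] → during → no.
Total: 7.

7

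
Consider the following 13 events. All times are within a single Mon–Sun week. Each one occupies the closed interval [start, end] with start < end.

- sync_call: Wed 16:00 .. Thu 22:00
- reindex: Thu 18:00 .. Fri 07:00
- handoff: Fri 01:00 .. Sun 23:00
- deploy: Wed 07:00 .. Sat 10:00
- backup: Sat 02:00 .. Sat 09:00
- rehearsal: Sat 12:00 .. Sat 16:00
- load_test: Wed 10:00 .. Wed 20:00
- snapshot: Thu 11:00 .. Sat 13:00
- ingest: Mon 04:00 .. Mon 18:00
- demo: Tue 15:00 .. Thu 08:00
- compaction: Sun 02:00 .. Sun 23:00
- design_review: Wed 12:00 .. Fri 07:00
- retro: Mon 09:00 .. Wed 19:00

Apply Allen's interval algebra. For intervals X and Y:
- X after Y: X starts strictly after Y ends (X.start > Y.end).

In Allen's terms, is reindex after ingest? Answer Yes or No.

Yes

reindex = [Thu 18:00, Fri 07:00], ingest = [Mon 04:00, Mon 18:00].
Actual relation of reindex to ingest: after.
Asked whether 'after' holds → Yes.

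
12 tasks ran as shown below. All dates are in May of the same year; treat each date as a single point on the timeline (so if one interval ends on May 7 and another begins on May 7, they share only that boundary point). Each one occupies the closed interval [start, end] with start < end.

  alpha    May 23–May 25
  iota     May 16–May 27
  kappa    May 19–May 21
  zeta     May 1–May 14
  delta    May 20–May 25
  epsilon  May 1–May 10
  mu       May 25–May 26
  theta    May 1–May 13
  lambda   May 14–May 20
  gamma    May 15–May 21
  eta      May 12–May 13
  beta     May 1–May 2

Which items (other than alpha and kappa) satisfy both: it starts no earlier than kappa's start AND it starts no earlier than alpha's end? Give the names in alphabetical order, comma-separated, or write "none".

Conditions: its start is no earlier than kappa's start (X.start >= May 19) AND its start is no earlier than alpha's end (X.start >= May 25).
beta: start May 1 >= May 19? ✗; start May 1 >= May 25? ✗ → no.
delta: start May 20 >= May 19? ✓; start May 20 >= May 25? ✗ → no.
epsilon: start May 1 >= May 19? ✗; start May 1 >= May 25? ✗ → no.
eta: start May 12 >= May 19? ✗; start May 12 >= May 25? ✗ → no.
gamma: start May 15 >= May 19? ✗; start May 15 >= May 25? ✗ → no.
iota: start May 16 >= May 19? ✗; start May 16 >= May 25? ✗ → no.
lambda: start May 14 >= May 19? ✗; start May 14 >= May 25? ✗ → no.
mu: start May 25 >= May 19? ✓; start May 25 >= May 25? ✓ → yes.
theta: start May 1 >= May 19? ✗; start May 1 >= May 25? ✗ → no.
zeta: start May 1 >= May 19? ✗; start May 1 >= May 25? ✗ → no.
Result: mu.

mu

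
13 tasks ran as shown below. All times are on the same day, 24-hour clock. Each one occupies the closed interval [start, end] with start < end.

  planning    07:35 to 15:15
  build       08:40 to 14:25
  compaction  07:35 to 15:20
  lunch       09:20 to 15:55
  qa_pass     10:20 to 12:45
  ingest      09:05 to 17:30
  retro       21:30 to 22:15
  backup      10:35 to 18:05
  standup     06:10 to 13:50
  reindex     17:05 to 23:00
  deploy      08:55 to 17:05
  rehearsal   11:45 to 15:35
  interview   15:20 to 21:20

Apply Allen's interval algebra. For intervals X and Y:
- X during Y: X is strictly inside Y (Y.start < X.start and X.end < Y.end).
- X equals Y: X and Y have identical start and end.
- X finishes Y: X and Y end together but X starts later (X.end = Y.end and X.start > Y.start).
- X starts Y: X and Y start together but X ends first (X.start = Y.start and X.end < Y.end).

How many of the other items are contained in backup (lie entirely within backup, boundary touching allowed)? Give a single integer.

Target backup = [10:35, 18:05].
build [08:40, 14:25] → overlaps → no.
compaction [07:35, 15:20] → overlaps → no.
deploy [08:55, 17:05] → overlaps → no.
ingest [09:05, 17:30] → overlaps → no.
interview [15:20, 21:20] → overlapped-by → no.
lunch [09:20, 15:55] → overlaps → no.
planning [07:35, 15:15] → overlaps → no.
qa_pass [10:20, 12:45] → overlaps → no.
rehearsal [11:45, 15:35] → during → counts.
reindex [17:05, 23:00] → overlapped-by → no.
retro [21:30, 22:15] → after → no.
standup [06:10, 13:50] → overlaps → no.
Total: 1.

1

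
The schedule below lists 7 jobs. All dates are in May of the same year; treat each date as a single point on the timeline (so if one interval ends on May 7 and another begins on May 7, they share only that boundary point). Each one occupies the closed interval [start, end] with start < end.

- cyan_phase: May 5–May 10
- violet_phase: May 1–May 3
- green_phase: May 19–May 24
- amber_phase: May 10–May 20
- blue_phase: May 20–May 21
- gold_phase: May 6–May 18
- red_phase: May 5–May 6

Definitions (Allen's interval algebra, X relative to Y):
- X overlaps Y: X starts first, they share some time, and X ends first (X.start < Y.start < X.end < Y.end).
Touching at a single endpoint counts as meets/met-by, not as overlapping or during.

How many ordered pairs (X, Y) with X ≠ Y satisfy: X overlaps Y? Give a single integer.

3

Checking all 42 ordered pairs for relation 'overlaps'; matching pairs in alphabetical order:
(amber_phase, green_phase): amber_phase overlaps green_phase ✓
(cyan_phase, gold_phase): cyan_phase overlaps gold_phase ✓
(gold_phase, amber_phase): gold_phase overlaps amber_phase ✓
Count: 3.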